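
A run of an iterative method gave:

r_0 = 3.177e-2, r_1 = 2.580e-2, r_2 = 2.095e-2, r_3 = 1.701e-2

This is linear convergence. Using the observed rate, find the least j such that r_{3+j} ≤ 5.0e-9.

73

Rate ρ ≈ r_3/r_2 = 1.701e-2/2.095e-2 = 0.8119.
After j more steps, r_{3+j} ≈ 1.701e-2·ρ^j; need ρ^j ≤ 5.0e-9/1.701e-2 = 2.93945e-07.
j ≥ ln(2.93945e-07)/ln(0.8119) = -15.0399/-0.20838 = 72.175.
So 73 more iterations are needed.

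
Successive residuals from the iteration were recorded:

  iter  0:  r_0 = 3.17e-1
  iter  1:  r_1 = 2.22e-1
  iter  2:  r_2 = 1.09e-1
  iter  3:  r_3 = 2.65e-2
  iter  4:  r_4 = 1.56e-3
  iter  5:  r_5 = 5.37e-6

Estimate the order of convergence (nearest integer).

Consecutive ratios: r_5/r_4 = 5.37e-6/1.56e-3 = 0.00344231, r_4/r_3 = 1.56e-3/2.65e-2 = 0.0588679.
p ≈ ln(0.00344231)/ln(0.0588679) = -5.6716/-2.8325 ≈ 2.00.
So the convergence is quadratic (order 2).

2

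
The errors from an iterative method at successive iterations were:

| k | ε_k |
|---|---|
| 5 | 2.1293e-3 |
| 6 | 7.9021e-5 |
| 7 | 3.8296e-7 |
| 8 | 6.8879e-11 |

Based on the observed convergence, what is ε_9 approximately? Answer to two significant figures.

6.0e-17

First estimate the order: p ≈ ln(ε_8/ε_7) / ln(ε_7/ε_6) = ln(6.8879e-11/3.8296e-7)/ln(3.8296e-7/7.9021e-5) = ln(0.00017986)/ln(0.00484631) ≈ 1.6180.
Then ε_9 ≈ ε_8·(ε_8/ε_7)^p = 6.8879e-11·(0.00017986)^1.6180 = 6.8879e-11·8.71935e-07 ≈ 6.006e-17.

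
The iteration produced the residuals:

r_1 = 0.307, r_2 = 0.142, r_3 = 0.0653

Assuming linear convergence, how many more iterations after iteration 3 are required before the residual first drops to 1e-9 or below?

Rate ρ ≈ r_3/r_2 = 0.0653/0.142 = 0.4599.
After j more steps, r_{3+j} ≈ 0.0653·ρ^j; need ρ^j ≤ 1e-9/0.0653 = 1.53139e-08.
j ≥ ln(1.53139e-08)/ln(0.4599) = -17.9945/-0.77675 = 23.166.
So 24 more iterations are needed.

24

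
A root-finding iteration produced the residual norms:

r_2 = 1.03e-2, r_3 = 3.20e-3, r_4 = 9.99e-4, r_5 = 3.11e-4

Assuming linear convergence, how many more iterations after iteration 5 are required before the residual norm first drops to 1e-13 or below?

19

Rate ρ ≈ r_5/r_4 = 3.11e-4/9.99e-4 = 0.3113.
After j more steps, r_{5+j} ≈ 3.11e-4·ρ^j; need ρ^j ≤ 1e-13/3.11e-4 = 3.21543e-10.
j ≥ ln(3.21543e-10)/ln(0.3113) = -21.8579/-1.16700 = 18.730.
So 19 more iterations are needed.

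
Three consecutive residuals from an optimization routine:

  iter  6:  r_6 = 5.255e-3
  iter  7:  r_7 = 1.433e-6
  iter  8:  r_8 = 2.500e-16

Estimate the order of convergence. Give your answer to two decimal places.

p ≈ ln(r_8/r_7) / ln(r_7/r_6)
  = ln(2.500e-16/1.433e-6) / ln(1.433e-6/5.255e-3)
  = ln(1.74459e-10) / ln(0.000272693)
  = -22.46933 / -8.20716 ≈ 2.73777

2.74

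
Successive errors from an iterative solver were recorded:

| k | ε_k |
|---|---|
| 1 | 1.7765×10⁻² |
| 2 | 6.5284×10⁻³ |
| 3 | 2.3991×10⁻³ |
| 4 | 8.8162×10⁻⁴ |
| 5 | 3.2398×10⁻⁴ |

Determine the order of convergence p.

1

Consecutive ratios: ε_5/ε_4 = 3.2398×10⁻⁴/8.8162×10⁻⁴ = 0.367483, ε_4/ε_3 = 8.8162×10⁻⁴/2.3991×10⁻³ = 0.367479.
p ≈ ln(0.367483)/ln(0.367479) = -1.0011/-1.0011 ≈ 1.00.
So the convergence is linear (order 1).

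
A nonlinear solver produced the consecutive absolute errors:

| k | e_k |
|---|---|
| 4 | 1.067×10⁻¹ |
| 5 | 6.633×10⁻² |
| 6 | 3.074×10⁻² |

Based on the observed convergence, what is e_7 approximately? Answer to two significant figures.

8.9e-3

First estimate the order: p ≈ ln(e_6/e_5) / ln(e_5/e_4) = ln(3.074×10⁻²/6.633×10⁻²)/ln(6.633×10⁻²/1.067×10⁻¹) = ln(0.46344)/ln(0.621649) ≈ 1.6178.
Then e_7 ≈ e_6·(e_6/e_5)^p = 3.074×10⁻²·(0.46344)^1.6178 = 3.074×10⁻²·0.288167 ≈ 0.008858.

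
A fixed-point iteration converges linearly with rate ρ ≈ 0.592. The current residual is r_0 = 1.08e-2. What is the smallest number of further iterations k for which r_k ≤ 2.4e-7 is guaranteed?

After k steps, r_k ≈ 1.08e-2·0.592^k.
Need 0.592^k ≤ 2.4e-7/1.08e-2 = 2.22222e-05.
k ≥ ln(2.22222e-05)/ln(0.592) = -10.7144/-0.52425 = 20.438.
Smallest integer k = 21.

21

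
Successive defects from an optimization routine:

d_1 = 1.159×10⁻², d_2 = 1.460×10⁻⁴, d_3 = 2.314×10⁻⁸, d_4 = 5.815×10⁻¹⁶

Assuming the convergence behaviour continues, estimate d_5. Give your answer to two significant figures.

3.7e-31

First estimate the order: p ≈ ln(d_4/d_3) / ln(d_3/d_2) = ln(5.815×10⁻¹⁶/2.314×10⁻⁸)/ln(2.314×10⁻⁸/1.460×10⁻⁴) = ln(2.51296e-08)/ln(0.000158493) ≈ 2.0000.
Then d_5 ≈ d_4·(d_4/d_3)^p = 5.815×10⁻¹⁶·(2.51296e-08)^2.0000 = 5.815×10⁻¹⁶·6.31497e-16 ≈ 3.672e-31.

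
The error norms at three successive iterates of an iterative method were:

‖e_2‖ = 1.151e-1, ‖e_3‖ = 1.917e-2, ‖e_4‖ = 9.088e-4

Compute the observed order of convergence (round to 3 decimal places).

1.701

p ≈ ln(‖e_4‖/‖e_3‖) / ln(‖e_3‖/‖e_2‖)
  = ln(9.088e-4/1.917e-2) / ln(1.917e-2/1.151e-1)
  = ln(0.0474074) / ln(0.166551)
  = -3.048977 / -1.792454 ≈ 1.701007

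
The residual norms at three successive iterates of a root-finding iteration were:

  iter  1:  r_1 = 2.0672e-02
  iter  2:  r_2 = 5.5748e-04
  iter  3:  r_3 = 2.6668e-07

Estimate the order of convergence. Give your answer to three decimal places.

2.116

p ≈ ln(r_3/r_2) / ln(r_2/r_1)
  = ln(2.6668e-07/5.5748e-04) / ln(5.5748e-04/2.0672e-02)
  = ln(0.000478367) / ln(0.0269679)
  = -7.645132 / -3.613108 ≈ 2.115943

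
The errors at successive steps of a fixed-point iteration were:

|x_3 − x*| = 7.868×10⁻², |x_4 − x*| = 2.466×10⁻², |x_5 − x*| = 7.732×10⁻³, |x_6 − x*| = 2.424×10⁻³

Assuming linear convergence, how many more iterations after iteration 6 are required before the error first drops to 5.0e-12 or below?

Rate ρ ≈ |x_6 − x*|/|x_5 − x*| = 2.424×10⁻³/7.732×10⁻³ = 0.3135.
After j more steps, |x_{6+j} − x*| ≈ 2.424×10⁻³·ρ^j; need ρ^j ≤ 5.0e-12/2.424×10⁻³ = 2.06271e-09.
j ≥ ln(2.06271e-09)/ln(0.3135) = -19.9992/-1.15996 = 17.241.
So 18 more iterations are needed.

18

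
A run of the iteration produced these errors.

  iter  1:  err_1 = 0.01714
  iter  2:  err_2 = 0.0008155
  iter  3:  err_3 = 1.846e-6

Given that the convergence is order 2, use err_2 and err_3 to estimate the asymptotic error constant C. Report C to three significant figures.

C ≈ err_3 / err_2^2
  = 1.846e-6 / (0.0008155)^2
  = 1.846e-6 / 6.6504e-07 ≈ 2.7758

2.78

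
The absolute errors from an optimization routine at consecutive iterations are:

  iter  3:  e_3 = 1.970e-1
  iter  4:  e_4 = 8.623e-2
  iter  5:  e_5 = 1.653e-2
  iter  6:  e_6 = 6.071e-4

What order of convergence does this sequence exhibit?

Consecutive ratios: e_6/e_5 = 6.071e-4/1.653e-2 = 0.0367272, e_5/e_4 = 1.653e-2/8.623e-2 = 0.191697.
p ≈ ln(0.0367272)/ln(0.191697) = -3.3042/-1.6518 ≈ 2.00.
So the convergence is quadratic (order 2).

2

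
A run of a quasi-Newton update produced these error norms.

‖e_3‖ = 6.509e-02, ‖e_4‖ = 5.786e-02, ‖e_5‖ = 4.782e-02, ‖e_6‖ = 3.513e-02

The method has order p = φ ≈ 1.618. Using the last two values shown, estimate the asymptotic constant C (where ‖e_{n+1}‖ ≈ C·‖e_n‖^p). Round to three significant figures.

C ≈ ‖e_6‖ / ‖e_5‖^1.618
  = 3.513e-02 / (4.782e-02)^1.618
  = 3.513e-02 / 0.0073048 ≈ 4.8092

4.81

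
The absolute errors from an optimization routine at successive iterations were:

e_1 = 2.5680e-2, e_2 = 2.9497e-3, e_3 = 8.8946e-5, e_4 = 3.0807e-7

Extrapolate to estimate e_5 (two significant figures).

First estimate the order: p ≈ ln(e_4/e_3) / ln(e_3/e_2) = ln(3.0807e-7/8.8946e-5)/ln(8.8946e-5/2.9497e-3) = ln(0.00346356)/ln(0.0301543) ≈ 1.6180.
Then e_5 ≈ e_4·(e_4/e_3)^p = 3.0807e-7·(0.00346356)^1.6180 = 3.0807e-7·0.000104459 ≈ 3.218e-11.

3.2e-11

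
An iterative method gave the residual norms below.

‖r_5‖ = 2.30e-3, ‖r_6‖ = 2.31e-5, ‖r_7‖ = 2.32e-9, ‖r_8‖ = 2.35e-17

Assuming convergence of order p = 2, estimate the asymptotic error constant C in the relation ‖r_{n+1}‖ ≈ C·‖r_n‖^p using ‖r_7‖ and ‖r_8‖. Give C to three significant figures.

4.37

C ≈ ‖r_8‖ / ‖r_7‖^2
  = 2.35e-17 / (2.32e-9)^2
  = 2.35e-17 / 5.3824e-18 ≈ 4.3661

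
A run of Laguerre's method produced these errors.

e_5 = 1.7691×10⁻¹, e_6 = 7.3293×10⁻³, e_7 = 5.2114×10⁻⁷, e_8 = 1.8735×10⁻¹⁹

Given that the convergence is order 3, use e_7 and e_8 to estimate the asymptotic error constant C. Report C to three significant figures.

C ≈ e_8 / e_7^3
  = 1.8735×10⁻¹⁹ / (5.2114×10⁻⁷)^3
  = 1.8735×10⁻¹⁹ / 1.41535e-19 ≈ 1.3237

1.32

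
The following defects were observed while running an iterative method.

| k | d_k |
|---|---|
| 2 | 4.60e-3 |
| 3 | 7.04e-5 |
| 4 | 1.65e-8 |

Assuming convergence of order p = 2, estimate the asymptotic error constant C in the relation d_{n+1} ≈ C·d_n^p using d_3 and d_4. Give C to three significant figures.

3.33

C ≈ d_4 / d_3^2
  = 1.65e-8 / (7.04e-5)^2
  = 1.65e-8 / 4.95616e-09 ≈ 3.3292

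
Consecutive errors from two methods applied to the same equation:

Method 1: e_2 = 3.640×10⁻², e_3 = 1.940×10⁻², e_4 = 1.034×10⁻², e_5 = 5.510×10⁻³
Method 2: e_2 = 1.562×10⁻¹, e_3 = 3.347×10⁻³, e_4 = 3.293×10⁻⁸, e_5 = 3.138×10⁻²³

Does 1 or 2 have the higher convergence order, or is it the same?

2

Method 1: p ≈ ln(5.510×10⁻³/1.034×10⁻²)/ln(1.034×10⁻²/1.940×10⁻²) ≈ 1.00.
Method 2: p ≈ ln(3.138×10⁻²³/3.293×10⁻⁸)/ln(3.293×10⁻⁸/3.347×10⁻³) ≈ 3.00.
Method 2 has the higher order (≈3.0 vs ≈1.0).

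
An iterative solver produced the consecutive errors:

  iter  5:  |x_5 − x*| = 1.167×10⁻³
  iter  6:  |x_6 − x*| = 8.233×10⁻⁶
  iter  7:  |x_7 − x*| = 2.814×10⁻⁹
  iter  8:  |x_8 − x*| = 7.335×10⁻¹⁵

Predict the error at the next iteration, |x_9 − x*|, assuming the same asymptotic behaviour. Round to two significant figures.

7.4e-24

First estimate the order: p ≈ ln(|x_8 − x*|/|x_7 − x*|) / ln(|x_7 − x*|/|x_6 − x*|) = ln(7.335×10⁻¹⁵/2.814×10⁻⁹)/ln(2.814×10⁻⁹/8.233×10⁻⁶) = ln(2.60661e-06)/ln(0.000341795) ≈ 1.6109.
Then |x_9 − x*| ≈ |x_8 − x*|·(|x_8 − x*|/|x_7 − x*|)^p = 7.335×10⁻¹⁵·(2.60661e-06)^1.6109 = 7.335×10⁻¹⁵·1.01125e-09 ≈ 7.418e-24.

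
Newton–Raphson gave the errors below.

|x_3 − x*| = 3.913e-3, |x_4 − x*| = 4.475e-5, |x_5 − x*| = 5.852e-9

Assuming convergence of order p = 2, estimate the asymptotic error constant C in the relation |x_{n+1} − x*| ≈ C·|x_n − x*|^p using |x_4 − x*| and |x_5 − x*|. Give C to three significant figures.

2.92

C ≈ |x_5 − x*| / |x_4 − x*|^2
  = 5.852e-9 / (4.475e-5)^2
  = 5.852e-9 / 2.00256e-09 ≈ 2.9223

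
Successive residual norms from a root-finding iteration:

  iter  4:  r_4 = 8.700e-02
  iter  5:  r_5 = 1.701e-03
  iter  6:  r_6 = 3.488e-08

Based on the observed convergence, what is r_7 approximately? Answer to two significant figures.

First estimate the order: p ≈ ln(r_6/r_5) / ln(r_5/r_4) = ln(3.488e-08/1.701e-03)/ln(1.701e-03/8.700e-02) = ln(2.05056e-05)/ln(0.0195517) ≈ 2.7435.
Then r_7 ≈ r_6·(r_6/r_5)^p = 3.488e-08·(2.05056e-05)^2.7435 = 3.488e-08·1.37443e-13 ≈ 4.794e-21.

4.8e-21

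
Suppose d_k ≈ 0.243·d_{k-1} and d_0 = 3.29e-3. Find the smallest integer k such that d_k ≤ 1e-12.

16

After k steps, d_k ≈ 3.29e-3·0.243^k.
Need 0.243^k ≤ 1e-12/3.29e-3 = 3.03951e-10.
k ≥ ln(3.03951e-10)/ln(0.243) = -21.9142/-1.41469 = 15.490.
Smallest integer k = 16.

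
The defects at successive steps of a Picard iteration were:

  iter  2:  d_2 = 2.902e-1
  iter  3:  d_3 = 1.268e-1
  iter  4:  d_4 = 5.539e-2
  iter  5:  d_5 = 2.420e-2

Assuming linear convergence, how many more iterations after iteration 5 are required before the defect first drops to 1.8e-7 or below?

Rate ρ ≈ d_5/d_4 = 2.420e-2/5.539e-2 = 0.4369.
After j more steps, d_{5+j} ≈ 2.420e-2·ρ^j; need ρ^j ≤ 1.8e-7/2.420e-2 = 7.43802e-06.
j ≥ ln(7.43802e-06)/ln(0.4369) = -11.8089/-0.82805 = 14.261.
So 15 more iterations are needed.

15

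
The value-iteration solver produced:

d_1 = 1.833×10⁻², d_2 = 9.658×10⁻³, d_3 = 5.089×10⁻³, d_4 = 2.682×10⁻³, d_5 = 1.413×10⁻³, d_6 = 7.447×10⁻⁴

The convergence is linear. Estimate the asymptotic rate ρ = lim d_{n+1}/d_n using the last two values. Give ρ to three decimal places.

ρ ≈ d_6/d_5 = 7.447×10⁻⁴/1.413×10⁻³ = 0.52703

0.527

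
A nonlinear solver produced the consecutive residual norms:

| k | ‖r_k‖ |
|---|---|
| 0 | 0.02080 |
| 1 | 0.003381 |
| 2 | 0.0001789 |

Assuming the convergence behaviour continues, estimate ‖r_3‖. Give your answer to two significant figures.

First estimate the order: p ≈ ln(‖r_2‖/‖r_1‖) / ln(‖r_1‖/‖r_0‖) = ln(0.0001789/0.003381)/ln(0.003381/0.02080) = ln(0.0529133)/ln(0.162548) ≈ 1.6178.
Then ‖r_3‖ ≈ ‖r_2‖·(‖r_2‖/‖r_1‖)^p = 0.0001789·(0.0529133)^1.6178 = 0.0001789·0.0086096 ≈ 1.54e-06.

1.5e-6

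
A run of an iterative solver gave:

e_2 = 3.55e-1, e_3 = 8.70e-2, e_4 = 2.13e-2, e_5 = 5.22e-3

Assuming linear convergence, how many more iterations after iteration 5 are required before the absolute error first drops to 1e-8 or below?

Rate ρ ≈ e_5/e_4 = 5.22e-3/2.13e-2 = 0.2451.
After j more steps, e_{5+j} ≈ 5.22e-3·ρ^j; need ρ^j ≤ 1e-8/5.22e-3 = 1.91571e-06.
j ≥ ln(1.91571e-06)/ln(0.2451) = -13.1654/-1.40609 = 9.363.
So 10 more iterations are needed.

10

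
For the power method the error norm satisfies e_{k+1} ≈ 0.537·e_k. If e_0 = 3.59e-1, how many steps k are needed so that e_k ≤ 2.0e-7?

After k steps, e_k ≈ 3.59e-1·0.537^k.
Need 0.537^k ≤ 2.0e-7/3.59e-1 = 5.57103e-07.
k ≥ ln(5.57103e-07)/ln(0.537) = -14.4005/-0.62176 = 23.161.
Smallest integer k = 24.

24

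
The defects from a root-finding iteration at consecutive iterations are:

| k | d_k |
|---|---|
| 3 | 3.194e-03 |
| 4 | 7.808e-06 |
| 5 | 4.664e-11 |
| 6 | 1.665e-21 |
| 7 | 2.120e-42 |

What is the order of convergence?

Consecutive ratios: d_7/d_6 = 2.120e-42/1.665e-21 = 1.27327e-21, d_6/d_5 = 1.665e-21/4.664e-11 = 3.5699e-11.
p ≈ ln(1.27327e-21)/ln(3.5699e-11) = -48.1127/-24.0559 ≈ 2.00.
So the convergence is quadratic (order 2).

2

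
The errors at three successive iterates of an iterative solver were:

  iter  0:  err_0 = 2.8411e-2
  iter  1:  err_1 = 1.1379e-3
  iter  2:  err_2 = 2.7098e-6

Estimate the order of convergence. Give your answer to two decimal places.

p ≈ ln(err_2/err_1) / ln(err_1/err_0)
  = ln(2.7098e-6/1.1379e-3) / ln(1.1379e-3/2.8411e-2)
  = ln(0.0023814) / ln(0.0400514)
  = -6.04007 / -3.21759 ≈ 1.87720

1.88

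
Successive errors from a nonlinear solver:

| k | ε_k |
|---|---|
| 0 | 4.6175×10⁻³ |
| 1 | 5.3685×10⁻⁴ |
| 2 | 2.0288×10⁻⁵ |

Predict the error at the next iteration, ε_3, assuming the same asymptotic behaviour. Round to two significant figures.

First estimate the order: p ≈ ln(ε_2/ε_1) / ln(ε_1/ε_0) = ln(2.0288×10⁻⁵/5.3685×10⁻⁴)/ln(5.3685×10⁻⁴/4.6175×10⁻³) = ln(0.0377908)/ln(0.116264) ≈ 1.5222.
Then ε_3 ≈ ε_2·(ε_2/ε_1)^p = 2.0288×10⁻⁵·(0.0377908)^1.5222 = 2.0288×10⁻⁵·0.0068312 ≈ 1.386e-07.

1.4e-7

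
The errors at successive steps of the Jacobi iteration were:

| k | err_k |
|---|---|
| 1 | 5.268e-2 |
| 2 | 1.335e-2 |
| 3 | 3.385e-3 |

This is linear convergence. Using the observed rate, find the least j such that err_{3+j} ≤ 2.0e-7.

8

Rate ρ ≈ err_3/err_2 = 3.385e-3/1.335e-2 = 0.2536.
After j more steps, err_{3+j} ≈ 3.385e-3·ρ^j; need ρ^j ≤ 2.0e-7/3.385e-3 = 5.90842e-05.
j ≥ ln(5.90842e-05)/ln(0.2536) = -9.7365/-1.37200 = 7.097.
So 8 more iterations are needed.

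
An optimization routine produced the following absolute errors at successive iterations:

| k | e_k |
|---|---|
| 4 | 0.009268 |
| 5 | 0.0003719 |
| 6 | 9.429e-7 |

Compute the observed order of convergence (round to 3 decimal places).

1.859

p ≈ ln(e_6/e_5) / ln(e_5/e_4)
  = ln(9.429e-7/0.0003719) / ln(0.0003719/0.009268)
  = ln(0.00253536) / ln(0.0401273)
  = -5.977420 / -3.215698 ≈ 1.858825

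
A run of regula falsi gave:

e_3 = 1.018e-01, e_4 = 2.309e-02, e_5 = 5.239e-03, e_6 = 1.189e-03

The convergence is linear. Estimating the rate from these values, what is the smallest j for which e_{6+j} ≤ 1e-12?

15

Rate ρ ≈ e_6/e_5 = 1.189e-03/5.239e-03 = 0.2270.
After j more steps, e_{6+j} ≈ 1.189e-03·ρ^j; need ρ^j ≤ 1e-12/1.189e-03 = 8.41043e-10.
j ≥ ln(8.41043e-10)/ln(0.2270) = -20.8964/-1.48281 = 14.092.
So 15 more iterations are needed.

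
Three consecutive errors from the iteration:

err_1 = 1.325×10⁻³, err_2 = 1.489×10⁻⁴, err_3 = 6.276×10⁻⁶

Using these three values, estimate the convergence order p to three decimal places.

1.449

p ≈ ln(err_3/err_2) / ln(err_2/err_1)
  = ln(6.276×10⁻⁶/1.489×10⁻⁴) / ln(1.489×10⁻⁴/1.325×10⁻³)
  = ln(0.0421491) / ln(0.112377)
  = -3.166542 / -2.185896 ≈ 1.448624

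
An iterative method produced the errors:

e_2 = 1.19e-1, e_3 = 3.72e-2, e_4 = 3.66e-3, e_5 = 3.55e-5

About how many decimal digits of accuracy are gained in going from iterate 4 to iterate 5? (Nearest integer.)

2

Digits gained ≈ log₁₀(e_4/e_5) = log₁₀(3.66e-3/3.55e-5) = log₁₀(103.099) ≈ 2.013.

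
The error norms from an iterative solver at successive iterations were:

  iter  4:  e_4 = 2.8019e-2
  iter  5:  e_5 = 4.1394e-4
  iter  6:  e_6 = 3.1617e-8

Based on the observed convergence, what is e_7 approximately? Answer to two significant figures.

First estimate the order: p ≈ ln(e_6/e_5) / ln(e_5/e_4) = ln(3.1617e-8/4.1394e-4)/ln(4.1394e-4/2.8019e-2) = ln(7.63806e-05)/ln(0.0147735) ≈ 2.2491.
Then e_7 ≈ e_6·(e_6/e_5)^p = 3.1617e-8·(7.63806e-05)^2.2491 = 3.1617e-8·5.50069e-10 ≈ 1.739e-17.

1.7e-17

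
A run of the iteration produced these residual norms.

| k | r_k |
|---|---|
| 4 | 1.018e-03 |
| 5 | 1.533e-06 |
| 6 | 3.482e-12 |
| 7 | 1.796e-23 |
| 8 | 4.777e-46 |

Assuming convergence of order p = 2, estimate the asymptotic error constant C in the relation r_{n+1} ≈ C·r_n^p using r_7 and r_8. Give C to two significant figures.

1.5

C ≈ r_8 / r_7^2
  = 4.777e-46 / (1.796e-23)^2
  = 4.777e-46 / 3.22562e-46 ≈ 1.481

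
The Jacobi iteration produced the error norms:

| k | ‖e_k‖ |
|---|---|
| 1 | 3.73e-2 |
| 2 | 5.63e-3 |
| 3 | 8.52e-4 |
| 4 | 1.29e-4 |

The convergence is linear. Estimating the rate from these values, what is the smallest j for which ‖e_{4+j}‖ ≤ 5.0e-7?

3

Rate ρ ≈ ‖e_4‖/‖e_3‖ = 1.29e-4/8.52e-4 = 0.1514.
After j more steps, ‖e_{4+j}‖ ≈ 1.29e-4·ρ^j; need ρ^j ≤ 5.0e-7/1.29e-4 = 0.00387597.
j ≥ ln(0.00387597)/ln(0.1514) = -5.5530/-1.88783 = 2.941.
So 3 more iterations are needed.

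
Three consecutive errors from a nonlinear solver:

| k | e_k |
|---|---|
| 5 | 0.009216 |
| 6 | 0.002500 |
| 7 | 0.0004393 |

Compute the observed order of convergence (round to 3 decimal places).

1.333

p ≈ ln(e_7/e_6) / ln(e_6/e_5)
  = ln(0.0004393/0.002500) / ln(0.002500/0.009216)
  = ln(0.17572) / ln(0.271267)
  = -1.738863 / -1.304652 ≈ 1.332817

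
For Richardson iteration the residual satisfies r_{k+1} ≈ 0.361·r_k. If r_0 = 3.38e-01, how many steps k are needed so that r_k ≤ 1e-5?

11

After k steps, r_k ≈ 3.38e-01·0.361^k.
Need 0.361^k ≤ 1e-5/3.38e-01 = 2.95858e-05.
k ≥ ln(2.95858e-05)/ln(0.361) = -10.4282/-1.01888 = 10.235.
Smallest integer k = 11.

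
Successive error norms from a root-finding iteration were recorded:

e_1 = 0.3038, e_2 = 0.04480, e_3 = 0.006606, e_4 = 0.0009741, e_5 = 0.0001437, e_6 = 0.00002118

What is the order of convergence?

1

Consecutive ratios: e_6/e_5 = 0.00002118/0.0001437 = 0.14739, e_5/e_4 = 0.0001437/0.0009741 = 0.147521.
p ≈ ln(0.14739)/ln(0.147521) = -1.9147/-1.9138 ≈ 1.00.
So the convergence is linear (order 1).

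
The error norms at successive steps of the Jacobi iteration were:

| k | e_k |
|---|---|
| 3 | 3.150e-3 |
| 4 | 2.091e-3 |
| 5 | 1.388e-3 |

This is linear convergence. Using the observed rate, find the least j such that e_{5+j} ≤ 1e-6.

18

Rate ρ ≈ e_5/e_4 = 1.388e-3/2.091e-3 = 0.6638.
After j more steps, e_{5+j} ≈ 1.388e-3·ρ^j; need ρ^j ≤ 1e-6/1.388e-3 = 0.000720461.
j ≥ ln(0.000720461)/ln(0.6638) = -7.2356/-0.40977 = 17.658.
So 18 more iterations are needed.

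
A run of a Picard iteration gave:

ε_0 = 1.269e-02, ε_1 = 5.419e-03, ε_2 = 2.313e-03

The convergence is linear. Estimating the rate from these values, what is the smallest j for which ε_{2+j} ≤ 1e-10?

Rate ρ ≈ ε_2/ε_1 = 2.313e-03/5.419e-03 = 0.4268.
After j more steps, ε_{2+j} ≈ 2.313e-03·ρ^j; need ρ^j ≤ 1e-10/2.313e-03 = 4.32339e-08.
j ≥ ln(4.32339e-08)/ln(0.4268) = -16.9566/-0.85144 = 19.915.
So 20 more iterations are needed.

20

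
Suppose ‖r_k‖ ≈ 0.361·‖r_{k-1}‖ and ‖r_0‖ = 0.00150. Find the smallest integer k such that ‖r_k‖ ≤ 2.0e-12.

21

After k steps, ‖r_k‖ ≈ 0.00150·0.361^k.
Need 0.361^k ≤ 2.0e-12/0.00150 = 1.33333e-09.
k ≥ ln(1.33333e-09)/ln(0.361) = -20.4356/-1.01888 = 20.057.
Smallest integer k = 21.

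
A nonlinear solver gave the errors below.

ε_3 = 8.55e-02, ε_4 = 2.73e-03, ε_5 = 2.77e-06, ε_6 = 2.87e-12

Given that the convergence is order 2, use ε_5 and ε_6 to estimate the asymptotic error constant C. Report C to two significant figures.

C ≈ ε_6 / ε_5^2
  = 2.87e-12 / (2.77e-06)^2
  = 2.87e-12 / 7.6729e-12 ≈ 0.37404

0.37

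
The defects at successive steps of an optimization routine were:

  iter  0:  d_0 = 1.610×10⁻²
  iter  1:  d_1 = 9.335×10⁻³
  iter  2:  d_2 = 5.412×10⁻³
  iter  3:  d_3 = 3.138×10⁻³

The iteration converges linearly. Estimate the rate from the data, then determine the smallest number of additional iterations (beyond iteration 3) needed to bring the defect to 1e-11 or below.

36

Rate ρ ≈ d_3/d_2 = 3.138×10⁻³/5.412×10⁻³ = 0.5798.
After j more steps, d_{3+j} ≈ 3.138×10⁻³·ρ^j; need ρ^j ≤ 1e-11/3.138×10⁻³ = 3.18674e-09.
j ≥ ln(3.18674e-09)/ln(0.5798) = -19.5643/-0.54507 = 35.893.
So 36 more iterations are needed.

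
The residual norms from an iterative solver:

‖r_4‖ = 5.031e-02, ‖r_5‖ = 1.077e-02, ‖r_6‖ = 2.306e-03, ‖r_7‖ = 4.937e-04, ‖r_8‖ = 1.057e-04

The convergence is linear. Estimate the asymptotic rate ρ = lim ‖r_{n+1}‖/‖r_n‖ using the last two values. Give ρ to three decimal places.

ρ ≈ ‖r_8‖/‖r_7‖ = 1.057e-04/4.937e-04 = 0.21410

0.214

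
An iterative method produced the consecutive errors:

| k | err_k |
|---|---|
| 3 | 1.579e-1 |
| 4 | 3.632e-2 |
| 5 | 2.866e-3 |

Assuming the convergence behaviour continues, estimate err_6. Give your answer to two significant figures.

First estimate the order: p ≈ ln(err_5/err_4) / ln(err_4/err_3) = ln(2.866e-3/3.632e-2)/ln(3.632e-2/1.579e-1) = ln(0.0789097)/ln(0.230019) ≈ 1.7280.
Then err_6 ≈ err_5·(err_5/err_4)^p = 2.866e-3·(0.0789097)^1.7280 = 2.866e-3·0.0124234 ≈ 3.561e-05.

3.6e-5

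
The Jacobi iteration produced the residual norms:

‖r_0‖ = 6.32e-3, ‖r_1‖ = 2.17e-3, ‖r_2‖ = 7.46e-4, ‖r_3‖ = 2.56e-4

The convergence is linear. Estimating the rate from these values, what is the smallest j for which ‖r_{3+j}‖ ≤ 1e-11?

Rate ρ ≈ ‖r_3‖/‖r_2‖ = 2.56e-4/7.46e-4 = 0.3432.
After j more steps, ‖r_{3+j}‖ ≈ 2.56e-4·ρ^j; need ρ^j ≤ 1e-11/2.56e-4 = 3.90625e-08.
j ≥ ln(3.90625e-08)/ln(0.3432) = -17.0581/-1.06944 = 15.950.
So 16 more iterations are needed.

16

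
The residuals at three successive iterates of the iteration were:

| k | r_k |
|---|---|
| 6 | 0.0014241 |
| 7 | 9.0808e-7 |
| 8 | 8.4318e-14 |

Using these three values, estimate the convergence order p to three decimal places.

p ≈ ln(r_8/r_7) / ln(r_7/r_6)
  = ln(8.4318e-14/9.0808e-7) / ln(9.0808e-7/0.0014241)
  = ln(9.28531e-08) / ln(0.000637652)
  = -16.192247 / -7.357718 ≈ 2.200716

2.201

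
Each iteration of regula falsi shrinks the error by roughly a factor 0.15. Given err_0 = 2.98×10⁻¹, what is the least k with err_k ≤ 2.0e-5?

6

After k steps, err_k ≈ 2.98×10⁻¹·0.15^k.
Need 0.15^k ≤ 2.0e-5/2.98×10⁻¹ = 6.71141e-05.
k ≥ ln(6.71141e-05)/ln(0.15) = -9.6091/-1.89712 = 5.065.
Smallest integer k = 6.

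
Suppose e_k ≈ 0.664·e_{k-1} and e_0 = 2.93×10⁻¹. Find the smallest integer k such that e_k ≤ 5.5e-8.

38

After k steps, e_k ≈ 2.93×10⁻¹·0.664^k.
Need 0.664^k ≤ 5.5e-8/2.93×10⁻¹ = 1.87713e-07.
k ≥ ln(1.87713e-07)/ln(0.664) = -15.4884/-0.40947 = 37.825.
Smallest integer k = 38.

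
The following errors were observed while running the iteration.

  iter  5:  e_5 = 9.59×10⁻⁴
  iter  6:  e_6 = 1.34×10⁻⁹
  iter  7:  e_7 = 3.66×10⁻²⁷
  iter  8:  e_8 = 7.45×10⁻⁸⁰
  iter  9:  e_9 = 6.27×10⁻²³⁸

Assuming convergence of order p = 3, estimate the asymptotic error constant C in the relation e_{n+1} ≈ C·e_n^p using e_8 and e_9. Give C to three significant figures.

C ≈ e_9 / e_8^3
  = 6.27×10⁻²³⁸ / (7.45×10⁻⁸⁰)^3
  = 6.27×10⁻²³⁸ / 4.13494e-238 ≈ 1.5163

1.52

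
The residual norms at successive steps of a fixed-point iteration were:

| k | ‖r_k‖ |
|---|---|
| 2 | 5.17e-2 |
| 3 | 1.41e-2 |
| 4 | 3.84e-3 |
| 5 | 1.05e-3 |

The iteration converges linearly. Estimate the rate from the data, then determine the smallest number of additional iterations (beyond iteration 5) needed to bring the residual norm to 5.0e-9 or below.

Rate ρ ≈ ‖r_5‖/‖r_4‖ = 1.05e-3/3.84e-3 = 0.2734.
After j more steps, ‖r_{5+j}‖ ≈ 1.05e-3·ρ^j; need ρ^j ≤ 5.0e-9/1.05e-3 = 4.7619e-06.
j ≥ ln(4.7619e-06)/ln(0.2734) = -12.2549/-1.29682 = 9.450.
So 10 more iterations are needed.

10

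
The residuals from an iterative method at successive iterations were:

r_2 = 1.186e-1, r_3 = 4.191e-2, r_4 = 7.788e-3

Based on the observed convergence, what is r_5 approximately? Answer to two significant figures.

5.1e-4

First estimate the order: p ≈ ln(r_4/r_3) / ln(r_3/r_2) = ln(7.788e-3/4.191e-2)/ln(4.191e-2/1.186e-1) = ln(0.185827)/ln(0.353373) ≈ 1.6179.
Then r_5 ≈ r_4·(r_4/r_3)^p = 7.788e-3·(0.185827)^1.6179 = 7.788e-3·0.0656888 ≈ 0.0005116.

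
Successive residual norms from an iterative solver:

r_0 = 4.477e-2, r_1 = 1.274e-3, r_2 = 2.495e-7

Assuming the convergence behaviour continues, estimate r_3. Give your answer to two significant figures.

First estimate the order: p ≈ ln(r_2/r_1) / ln(r_1/r_0) = ln(2.495e-7/1.274e-3)/ln(1.274e-3/4.477e-2) = ln(0.00019584)/ln(0.0284566) ≈ 2.3988.
Then r_3 ≈ r_2·(r_2/r_1)^p = 2.495e-7·(0.00019584)^2.3988 = 2.495e-7·1.27354e-09 ≈ 3.177e-16.

3.2e-16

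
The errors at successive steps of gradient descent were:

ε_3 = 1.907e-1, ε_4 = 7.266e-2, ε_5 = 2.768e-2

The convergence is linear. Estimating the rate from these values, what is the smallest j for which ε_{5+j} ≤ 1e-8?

Rate ρ ≈ ε_5/ε_4 = 2.768e-2/7.266e-2 = 0.3810.
After j more steps, ε_{5+j} ≈ 2.768e-2·ρ^j; need ρ^j ≤ 1e-8/2.768e-2 = 3.61272e-07.
j ≥ ln(3.61272e-07)/ln(0.3810) = -14.8336/-0.96496 = 15.372.
So 16 more iterations are needed.

16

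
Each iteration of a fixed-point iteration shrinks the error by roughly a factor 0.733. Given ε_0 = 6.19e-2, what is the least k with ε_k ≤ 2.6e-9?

55

After k steps, ε_k ≈ 6.19e-2·0.733^k.
Need 0.733^k ≤ 2.6e-9/6.19e-2 = 4.20032e-08.
k ≥ ln(4.20032e-08)/ln(0.733) = -16.9855/-0.31061 = 54.684.
Smallest integer k = 55.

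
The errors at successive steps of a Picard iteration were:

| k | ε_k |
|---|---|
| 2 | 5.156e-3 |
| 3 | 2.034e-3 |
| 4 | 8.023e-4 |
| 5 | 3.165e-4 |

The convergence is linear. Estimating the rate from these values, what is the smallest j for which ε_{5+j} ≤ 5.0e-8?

Rate ρ ≈ ε_5/ε_4 = 3.165e-4/8.023e-4 = 0.3945.
After j more steps, ε_{5+j} ≈ 3.165e-4·ρ^j; need ρ^j ≤ 5.0e-8/3.165e-4 = 0.000157978.
j ≥ ln(0.000157978)/ln(0.3945) = -8.7531/-0.93014 = 9.411.
So 10 more iterations are needed.

10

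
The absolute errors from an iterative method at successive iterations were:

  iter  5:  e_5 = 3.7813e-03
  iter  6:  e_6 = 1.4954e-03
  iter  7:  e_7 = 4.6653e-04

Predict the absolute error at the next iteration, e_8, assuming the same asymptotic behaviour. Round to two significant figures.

First estimate the order: p ≈ ln(e_7/e_6) / ln(e_6/e_5) = ln(4.6653e-04/1.4954e-03)/ln(1.4954e-03/3.7813e-03) = ln(0.311977)/ln(0.395472) ≈ 1.2556.
Then e_8 ≈ e_7·(e_7/e_6)^p = 4.6653e-04·(0.311977)^1.2556 = 4.6653e-04·0.231644 ≈ 0.0001081.

1.1e-4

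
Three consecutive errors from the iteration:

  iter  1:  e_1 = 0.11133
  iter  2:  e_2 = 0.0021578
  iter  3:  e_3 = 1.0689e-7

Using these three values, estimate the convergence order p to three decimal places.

p ≈ ln(e_3/e_2) / ln(e_2/e_1)
  = ln(1.0689e-7/0.0021578) / ln(0.0021578/0.11133)
  = ln(4.95366e-05) / ln(0.019382)
  = -9.912799 / -3.943410 ≈ 2.513763

2.514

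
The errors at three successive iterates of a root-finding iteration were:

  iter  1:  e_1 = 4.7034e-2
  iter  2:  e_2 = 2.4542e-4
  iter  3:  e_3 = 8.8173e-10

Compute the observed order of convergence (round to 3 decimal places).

p ≈ ln(e_3/e_2) / ln(e_2/e_1)
  = ln(8.8173e-10/2.4542e-4) / ln(2.4542e-4/4.7034e-2)
  = ln(3.59274e-06) / ln(0.00521793)
  = -12.536595 / -5.255655 ≈ 2.385353

2.385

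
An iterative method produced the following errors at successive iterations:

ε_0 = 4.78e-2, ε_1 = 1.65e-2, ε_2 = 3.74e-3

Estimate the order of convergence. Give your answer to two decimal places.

1.40

p ≈ ln(ε_2/ε_1) / ln(ε_1/ε_0)
  = ln(3.74e-3/1.65e-2) / ln(1.65e-2/4.78e-2)
  = ln(0.226667) / ln(0.345188)
  = -1.48427 / -1.06367 ≈ 1.39542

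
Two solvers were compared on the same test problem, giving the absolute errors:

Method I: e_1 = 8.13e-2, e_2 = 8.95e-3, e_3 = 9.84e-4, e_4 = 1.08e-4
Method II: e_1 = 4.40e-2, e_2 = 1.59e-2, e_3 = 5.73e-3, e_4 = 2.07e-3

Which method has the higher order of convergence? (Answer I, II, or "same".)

Method I: p ≈ ln(1.08e-4/9.84e-4)/ln(9.84e-4/8.95e-3) ≈ 1.00.
Method II: p ≈ ln(2.07e-3/5.73e-3)/ln(5.73e-3/1.59e-2) ≈ 1.00.
Both orders ≈ 1.0 — effectively the same.

same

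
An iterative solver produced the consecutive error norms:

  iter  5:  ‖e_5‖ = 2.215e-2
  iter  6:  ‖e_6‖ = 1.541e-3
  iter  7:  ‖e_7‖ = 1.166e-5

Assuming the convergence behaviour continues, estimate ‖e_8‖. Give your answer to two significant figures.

First estimate the order: p ≈ ln(‖e_7‖/‖e_6‖) / ln(‖e_6‖/‖e_5‖) = ln(1.166e-5/1.541e-3)/ln(1.541e-3/2.215e-2) = ln(0.00756652)/ln(0.0695711) ≈ 1.8324.
Then ‖e_8‖ ≈ ‖e_7‖·(‖e_7‖/‖e_6‖)^p = 1.166e-5·(0.00756652)^1.8324 = 1.166e-5·0.000129804 ≈ 1.514e-09.

1.5e-9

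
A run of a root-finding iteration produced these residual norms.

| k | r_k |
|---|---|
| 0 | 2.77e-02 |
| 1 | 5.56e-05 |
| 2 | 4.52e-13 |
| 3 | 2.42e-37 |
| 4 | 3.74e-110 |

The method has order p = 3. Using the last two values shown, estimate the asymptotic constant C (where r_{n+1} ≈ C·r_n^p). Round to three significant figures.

C ≈ r_4 / r_3^3
  = 3.74e-110 / (2.42e-37)^3
  = 3.74e-110 / 1.41725e-110 ≈ 2.6389

2.64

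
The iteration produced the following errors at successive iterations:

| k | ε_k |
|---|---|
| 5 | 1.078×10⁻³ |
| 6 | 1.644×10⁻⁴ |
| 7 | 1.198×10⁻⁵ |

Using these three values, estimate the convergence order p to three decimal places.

1.393

p ≈ ln(ε_7/ε_6) / ln(ε_6/ε_5)
  = ln(1.198×10⁻⁵/1.644×10⁻⁴) / ln(1.644×10⁻⁴/1.078×10⁻³)
  = ln(0.072871) / ln(0.152505)
  = -2.619065 / -1.880558 ≈ 1.392706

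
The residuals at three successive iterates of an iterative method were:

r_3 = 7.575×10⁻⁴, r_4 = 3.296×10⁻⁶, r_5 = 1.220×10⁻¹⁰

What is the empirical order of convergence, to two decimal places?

p ≈ ln(r_5/r_4) / ln(r_4/r_3)
  = ln(1.220×10⁻¹⁰/3.296×10⁻⁶) / ln(3.296×10⁻⁶/7.575×10⁻⁴)
  = ln(3.70146e-05) / ln(0.00435116)
  = -10.20420 / -5.43731 ≈ 1.87670

1.88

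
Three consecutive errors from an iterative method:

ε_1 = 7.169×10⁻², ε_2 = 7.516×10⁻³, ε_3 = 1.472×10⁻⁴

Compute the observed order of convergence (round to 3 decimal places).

p ≈ ln(ε_3/ε_2) / ln(ε_2/ε_1)
  = ln(1.472×10⁻⁴/7.516×10⁻³) / ln(7.516×10⁻³/7.169×10⁻²)
  = ln(0.0195849) / ln(0.10484)
  = -3.932996 / -2.255320 ≈ 1.743875

1.744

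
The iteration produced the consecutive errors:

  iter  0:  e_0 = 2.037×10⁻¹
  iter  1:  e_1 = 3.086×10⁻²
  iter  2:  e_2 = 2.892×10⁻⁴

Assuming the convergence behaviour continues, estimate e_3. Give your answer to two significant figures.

First estimate the order: p ≈ ln(e_2/e_1) / ln(e_1/e_0) = ln(2.892×10⁻⁴/3.086×10⁻²)/ln(3.086×10⁻²/2.037×10⁻¹) = ln(0.00937135)/ln(0.151497) ≈ 2.4746.
Then e_3 ≈ e_2·(e_2/e_1)^p = 2.892×10⁻⁴·(0.00937135)^2.4746 = 2.892×10⁻⁴·9.57242e-06 ≈ 2.768e-09.

2.8e-9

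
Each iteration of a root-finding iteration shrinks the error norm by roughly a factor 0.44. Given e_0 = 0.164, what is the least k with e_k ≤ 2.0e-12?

31

After k steps, e_k ≈ 0.164·0.44^k.
Need 0.44^k ≤ 2.0e-12/0.164 = 1.21951e-11.
k ≥ ln(1.21951e-11)/ln(0.44) = -25.1300/-0.82098 = 30.610.
Smallest integer k = 31.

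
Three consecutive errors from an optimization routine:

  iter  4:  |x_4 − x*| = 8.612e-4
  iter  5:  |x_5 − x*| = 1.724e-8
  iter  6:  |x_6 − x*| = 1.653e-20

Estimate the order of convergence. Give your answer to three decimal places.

2.558

p ≈ ln(|x_6 − x*|/|x_5 − x*|) / ln(|x_5 − x*|/|x_4 − x*|)
  = ln(1.653e-20/1.724e-8) / ln(1.724e-8/8.612e-4)
  = ln(9.58817e-13) / ln(2.00186e-05)
  = -27.673076 / -10.818849 ≈ 2.557858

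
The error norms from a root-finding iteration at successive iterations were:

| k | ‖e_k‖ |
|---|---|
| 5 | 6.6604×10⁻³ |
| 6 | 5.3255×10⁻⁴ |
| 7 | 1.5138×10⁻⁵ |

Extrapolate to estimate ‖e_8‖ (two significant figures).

First estimate the order: p ≈ ln(‖e_7‖/‖e_6‖) / ln(‖e_6‖/‖e_5‖) = ln(1.5138×10⁻⁵/5.3255×10⁻⁴)/ln(5.3255×10⁻⁴/6.6604×10⁻³) = ln(0.0284255)/ln(0.0799577) ≈ 1.4094.
Then ‖e_8‖ ≈ ‖e_7‖·(‖e_7‖/‖e_6‖)^p = 1.5138×10⁻⁵·(0.0284255)^1.4094 = 1.5138×10⁻⁵·0.00661693 ≈ 1.002e-07.

1.0e-7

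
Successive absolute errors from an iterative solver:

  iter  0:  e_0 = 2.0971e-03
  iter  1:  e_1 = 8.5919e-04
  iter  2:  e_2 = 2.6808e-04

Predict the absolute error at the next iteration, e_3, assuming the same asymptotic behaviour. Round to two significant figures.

First estimate the order: p ≈ ln(e_2/e_1) / ln(e_1/e_0) = ln(2.6808e-04/8.5919e-04)/ln(8.5919e-04/2.0971e-03) = ln(0.312015)/ln(0.409704) ≈ 1.3053.
Then e_3 ≈ e_2·(e_2/e_1)^p = 2.6808e-04·(0.312015)^1.3053 = 2.6808e-04·0.218649 ≈ 5.862e-05.

5.9e-5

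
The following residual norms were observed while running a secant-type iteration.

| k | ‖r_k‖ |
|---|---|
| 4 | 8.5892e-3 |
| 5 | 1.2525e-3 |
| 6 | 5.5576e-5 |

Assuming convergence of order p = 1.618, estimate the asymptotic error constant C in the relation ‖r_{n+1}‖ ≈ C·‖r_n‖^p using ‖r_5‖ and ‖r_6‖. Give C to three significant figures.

2.76

C ≈ ‖r_6‖ / ‖r_5‖^1.618
  = 5.5576e-5 / (1.2525e-3)^1.618
  = 5.5576e-5 / 2.01467e-05 ≈ 2.7586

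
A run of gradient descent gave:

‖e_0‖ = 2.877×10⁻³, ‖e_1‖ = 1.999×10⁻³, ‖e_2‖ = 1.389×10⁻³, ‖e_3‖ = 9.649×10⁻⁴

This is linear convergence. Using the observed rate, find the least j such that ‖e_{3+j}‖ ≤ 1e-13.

Rate ρ ≈ ‖e_3‖/‖e_2‖ = 9.649×10⁻⁴/1.389×10⁻³ = 0.6947.
After j more steps, ‖e_{3+j}‖ ≈ 9.649×10⁻⁴·ρ^j; need ρ^j ≤ 1e-13/9.649×10⁻⁴ = 1.03638e-10.
j ≥ ln(1.03638e-10)/ln(0.6947) = -22.9901/-0.36428 = 63.111.
So 64 more iterations are needed.

64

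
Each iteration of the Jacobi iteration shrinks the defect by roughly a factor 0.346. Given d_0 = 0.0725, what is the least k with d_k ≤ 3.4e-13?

25

After k steps, d_k ≈ 0.0725·0.346^k.
Need 0.346^k ≤ 3.4e-13/0.0725 = 4.68966e-12.
k ≥ ln(4.68966e-12)/ln(0.346) = -26.0857/-1.06132 = 24.579.
Smallest integer k = 25.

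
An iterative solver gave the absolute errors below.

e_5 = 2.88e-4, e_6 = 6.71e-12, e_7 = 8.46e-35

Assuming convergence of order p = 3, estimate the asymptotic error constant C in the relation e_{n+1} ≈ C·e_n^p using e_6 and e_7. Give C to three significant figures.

0.280

C ≈ e_7 / e_6^3
  = 8.46e-35 / (6.71e-12)^3
  = 8.46e-35 / 3.02112e-34 ≈ 0.28003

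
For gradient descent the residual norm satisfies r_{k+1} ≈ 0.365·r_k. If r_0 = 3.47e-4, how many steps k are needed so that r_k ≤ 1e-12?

20

After k steps, r_k ≈ 3.47e-4·0.365^k.
Need 0.365^k ≤ 1e-12/3.47e-4 = 2.88184e-09.
k ≥ ln(2.88184e-09)/ln(0.365) = -19.6648/-1.00786 = 19.511.
Smallest integer k = 20.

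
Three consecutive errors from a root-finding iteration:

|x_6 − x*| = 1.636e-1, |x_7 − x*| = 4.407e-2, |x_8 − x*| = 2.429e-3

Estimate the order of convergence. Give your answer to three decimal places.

2.210

p ≈ ln(|x_8 − x*|/|x_7 − x*|) / ln(|x_7 − x*|/|x_6 − x*|)
  = ln(2.429e-3/4.407e-2) / ln(4.407e-2/1.636e-1)
  = ln(0.0551169) / ln(0.269377)
  = -2.898299 / -1.311643 ≈ 2.209671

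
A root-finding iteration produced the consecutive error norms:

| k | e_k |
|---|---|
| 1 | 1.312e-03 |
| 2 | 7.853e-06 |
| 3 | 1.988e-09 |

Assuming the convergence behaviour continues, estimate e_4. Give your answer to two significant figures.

First estimate the order: p ≈ ln(e_3/e_2) / ln(e_2/e_1) = ln(1.988e-09/7.853e-06)/ln(7.853e-06/1.312e-03) = ln(0.000253152)/ln(0.00598552) ≈ 1.6180.
Then e_4 ≈ e_3·(e_3/e_2)^p = 1.988e-09·(0.000253152)^1.6180 = 1.988e-09·1.5159e-06 ≈ 3.014e-15.

3.0e-15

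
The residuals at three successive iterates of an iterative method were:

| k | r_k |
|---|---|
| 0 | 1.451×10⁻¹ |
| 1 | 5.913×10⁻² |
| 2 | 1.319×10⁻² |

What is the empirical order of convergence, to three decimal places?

1.671

p ≈ ln(r_2/r_1) / ln(r_1/r_0)
  = ln(1.319×10⁻²/5.913×10⁻²) / ln(5.913×10⁻²/1.451×10⁻¹)
  = ln(0.223068) / ln(0.407512)
  = -1.500279 / -0.897685 ≈ 1.671276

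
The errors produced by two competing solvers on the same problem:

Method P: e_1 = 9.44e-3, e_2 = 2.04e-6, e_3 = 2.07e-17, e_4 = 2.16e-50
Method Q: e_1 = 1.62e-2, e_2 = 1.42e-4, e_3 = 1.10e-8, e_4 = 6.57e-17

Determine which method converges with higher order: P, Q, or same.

P

Method P: p ≈ ln(2.16e-50/2.07e-17)/ln(2.07e-17/2.04e-6) ≈ 3.00.
Method Q: p ≈ ln(6.57e-17/1.10e-8)/ln(1.10e-8/1.42e-4) ≈ 2.00.
Method P has the higher order (≈3.0 vs ≈2.0).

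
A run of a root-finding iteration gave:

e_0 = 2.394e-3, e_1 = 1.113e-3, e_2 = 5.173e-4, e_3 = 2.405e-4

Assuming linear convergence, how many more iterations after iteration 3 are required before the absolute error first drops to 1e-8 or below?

Rate ρ ≈ e_3/e_2 = 2.405e-4/5.173e-4 = 0.4649.
After j more steps, e_{3+j} ≈ 2.405e-4·ρ^j; need ρ^j ≤ 1e-8/2.405e-4 = 4.158e-05.
j ≥ ln(4.158e-05)/ln(0.4649) = -10.0879/-0.76593 = 13.171.
So 14 more iterations are needed.

14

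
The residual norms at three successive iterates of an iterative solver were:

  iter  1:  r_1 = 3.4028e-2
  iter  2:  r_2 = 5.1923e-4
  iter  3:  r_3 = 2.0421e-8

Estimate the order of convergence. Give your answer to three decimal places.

2.425

p ≈ ln(r_3/r_2) / ln(r_2/r_1)
  = ln(2.0421e-8/5.1923e-4) / ln(5.1923e-4/3.4028e-2)
  = ln(3.93294e-05) / ln(0.0152589)
  = -10.143538 / -4.182592 ≈ 2.425180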